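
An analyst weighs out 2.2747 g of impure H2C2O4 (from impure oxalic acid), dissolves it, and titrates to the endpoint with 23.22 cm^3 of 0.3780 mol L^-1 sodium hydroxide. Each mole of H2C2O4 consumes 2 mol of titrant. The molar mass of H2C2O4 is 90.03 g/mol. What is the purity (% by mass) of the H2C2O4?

n(NaOH) = 0.3780 x 0.02322 = 0.008777 mol.
n(H2C2O4) = 0.008777 / 2 = 0.004389 mol.
mass of H2C2O4 = 0.004389 x 90.03 = 0.3951 g.
% purity = 0.3951 / 2.2747 x 100 = 17.4%.

17.4%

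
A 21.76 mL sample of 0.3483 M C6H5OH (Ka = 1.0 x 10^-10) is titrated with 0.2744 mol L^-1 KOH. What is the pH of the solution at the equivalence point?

n(C6H5OH) = 0.3483 x 0.02176 = 0.007579 mol; V(KOH) at equivalence = 0.007579/0.2744 = 0.02762 L.
At equivalence all the acid is converted to C6H5O-; total volume = 0.02176 + 0.02762 = 0.04938 L, so [C6H5O-] = 0.007579/0.04938 = 0.1535 M.
Kb = Kw/Ka = 1.0e-14 / 1.0 x 10^-10 = 0.000100.
[OH^-] = sqrt(Kb x [C6H5O-]) = sqrt(0.000100 x 0.1535) = 0.00392 M.
pOH = 2.41, so pH = 14.00 - 2.41 = 11.59.

11.59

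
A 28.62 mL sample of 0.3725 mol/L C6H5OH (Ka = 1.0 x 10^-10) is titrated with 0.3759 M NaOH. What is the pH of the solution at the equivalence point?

n(C6H5OH) = 0.3725 x 0.02862 = 0.01066 mol; V(NaOH) at equivalence = 0.01066/0.3759 = 0.02836 L.
At equivalence all the acid is converted to C6H5O-; total volume = 0.02862 + 0.02836 = 0.05698 L, so [C6H5O-] = 0.01066/0.05698 = 0.1871 M.
Kb = Kw/Ka = 1.0e-14 / 1.0 x 10^-10 = 0.000100.
[OH^-] = sqrt(Kb x [C6H5O-]) = sqrt(0.000100 x 0.1871) = 0.00433 M.
pOH = 2.36, so pH = 14.00 - 2.36 = 11.64.

11.64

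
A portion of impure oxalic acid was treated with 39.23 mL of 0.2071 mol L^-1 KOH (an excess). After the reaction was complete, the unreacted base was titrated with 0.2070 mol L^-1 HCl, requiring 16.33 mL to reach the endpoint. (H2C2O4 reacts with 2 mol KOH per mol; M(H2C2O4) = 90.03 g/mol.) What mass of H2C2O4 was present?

0.214 g

Total n(KOH) added = 0.2071 x 0.03923 = 0.008125 mol.
n(HCl) used = 0.2070 x 0.01633 = 0.003380 mol, which equals the excess n(KOH).
So n(KOH) consumed by the sample = 0.008125 - 0.003380 = 0.004744 mol.
n(H2C2O4) = 0.004744 / 2 = 0.002372 mol.
mass = 0.002372 mol x 90.03 g/mol = 0.214 g.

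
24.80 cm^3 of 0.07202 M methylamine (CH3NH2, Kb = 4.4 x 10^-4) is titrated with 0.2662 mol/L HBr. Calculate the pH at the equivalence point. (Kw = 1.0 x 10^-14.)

5.94

n(CH3NH2) = 0.07202 x 0.02480 = 0.001786 mol; V(HBr) at equivalence = 0.001786/0.2662 = 0.006710 L.
At equivalence the base is fully converted to CH3NH3+; total volume = 0.03151 L, so [CH3NH3+] = 0.001786/0.03151 = 0.05668 M.
Ka(CH3NH3+) = Kw/Kb = 1.0e-14 / 4.4 x 10^-4 = 2.27e-11.
[H^+] = sqrt(Ka x [CH3NH3+]) = sqrt(2.27e-11 x 0.05668) = 1.14e-6 M.
pH = -log(1.14e-6) = 5.94.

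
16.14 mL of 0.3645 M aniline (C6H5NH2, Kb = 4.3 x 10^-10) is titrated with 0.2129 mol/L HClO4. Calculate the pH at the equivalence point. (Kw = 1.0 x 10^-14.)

n(C6H5NH2) = 0.3645 x 0.01614 = 0.005883 mol; V(HClO4) at equivalence = 0.005883/0.2129 = 0.02763 L.
At equivalence the base is fully converted to C6H5NH3+; total volume = 0.04377 L, so [C6H5NH3+] = 0.005883/0.04377 = 0.1344 M.
Ka(C6H5NH3+) = Kw/Kb = 1.0e-14 / 4.3 x 10^-10 = 2.33e-5.
[H^+] = sqrt(Ka x [C6H5NH3+]) = sqrt(2.33e-5 x 0.1344) = 0.00177 M.
pH = -log(0.00177) = 2.75.

2.75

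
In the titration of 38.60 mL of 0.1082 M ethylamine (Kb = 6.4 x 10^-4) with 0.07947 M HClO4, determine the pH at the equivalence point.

6.07

n(C2H5NH2) = 0.1082 x 0.03860 = 0.004177 mol; V(HClO4) at equivalence = 0.004177/0.07947 = 0.05255 L.
At equivalence the base is fully converted to C2H5NH3+; total volume = 0.09115 L, so [C2H5NH3+] = 0.004177/0.09115 = 0.04582 M.
Ka(C2H5NH3+) = Kw/Kb = 1.0e-14 / 6.4 x 10^-4 = 1.56e-11.
[H^+] = sqrt(Ka x [C2H5NH3+]) = sqrt(1.56e-11 x 0.04582) = 8.46e-7 M.
pH = -log(8.46e-7) = 6.07.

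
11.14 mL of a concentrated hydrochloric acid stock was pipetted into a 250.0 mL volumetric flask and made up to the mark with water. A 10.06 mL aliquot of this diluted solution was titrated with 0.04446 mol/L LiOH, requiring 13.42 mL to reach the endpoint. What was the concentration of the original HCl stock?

1.33 M

n(LiOH) = 0.04446 x 0.01342 = 0.0005967 mol.
n(HCl) in the aliquot = 0.0005967 mol.
[diluted HCl] = 0.0005967 / 0.01006 = 0.05931 M.
Dilution factor = 250.0/11.14 = 22.44, so [stock] = 0.05931 x 22.44 = 1.33 M.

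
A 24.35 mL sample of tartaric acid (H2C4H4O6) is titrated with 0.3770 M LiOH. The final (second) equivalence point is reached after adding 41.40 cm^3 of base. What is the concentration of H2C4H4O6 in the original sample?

n(LiOH) = 0.3770 x 0.04140 = 0.01561 mol.
At the final (second) equivalence point, 2 mol OH^- react per mol H2C4H4O6, so n(H2C4H4O6) = 0.01561 / 2 = 0.007804 mol.
[H2C4H4O6] = 0.007804 / 0.02435 L = 0.320 M.

0.320 M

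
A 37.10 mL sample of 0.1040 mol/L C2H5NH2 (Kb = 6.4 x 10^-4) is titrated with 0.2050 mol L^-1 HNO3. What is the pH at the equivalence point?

5.98

n(C2H5NH2) = 0.1040 x 0.03710 = 0.003858 mol; V(HNO3) at equivalence = 0.003858/0.2050 = 0.01882 L.
At equivalence the base is fully converted to C2H5NH3+; total volume = 0.05592 L, so [C2H5NH3+] = 0.003858/0.05592 = 0.06900 M.
Ka(C2H5NH3+) = Kw/Kb = 1.0e-14 / 6.4 x 10^-4 = 1.56e-11.
[H^+] = sqrt(Ka x [C2H5NH3+]) = sqrt(1.56e-11 x 0.06900) = 1.04e-6 M.
pH = -log(1.04e-6) = 5.98.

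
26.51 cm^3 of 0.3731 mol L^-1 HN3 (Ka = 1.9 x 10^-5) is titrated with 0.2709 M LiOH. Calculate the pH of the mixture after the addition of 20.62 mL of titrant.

4.83

Initial n(HN3) = 0.3731 x 0.02651 = 0.009891 mol.
n(LiOH) added = 0.2709 x 0.02062 = 0.005586 mol, converting that many moles of HN3 to N3-.
Remaining n(HN3) = 0.004305 mol; n(N3-) = 0.005586 mol.
By Henderson-Hasselbalch, pH = pKa + log([A^-]/[HA]) = 4.72 + log(0.005586/0.004305) = 4.72 + (+0.11) = 4.83.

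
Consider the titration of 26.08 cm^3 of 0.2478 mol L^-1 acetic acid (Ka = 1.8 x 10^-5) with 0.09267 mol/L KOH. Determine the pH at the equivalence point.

n(CH3COOH) = 0.2478 x 0.02608 = 0.006463 mol; V(KOH) at equivalence = 0.006463/0.09267 = 0.06974 L.
At equivalence all the acid is converted to CH3COO-; total volume = 0.02608 + 0.06974 = 0.09582 L, so [CH3COO-] = 0.006463/0.09582 = 0.06745 M.
Kb = Kw/Ka = 1.0e-14 / 1.8 x 10^-5 = 5.56e-10.
[OH^-] = sqrt(Kb x [CH3COO-]) = sqrt(5.56e-10 x 0.06745) = 6.12e-6 M.
pOH = 5.21, so pH = 14.00 - 5.21 = 8.79.

8.79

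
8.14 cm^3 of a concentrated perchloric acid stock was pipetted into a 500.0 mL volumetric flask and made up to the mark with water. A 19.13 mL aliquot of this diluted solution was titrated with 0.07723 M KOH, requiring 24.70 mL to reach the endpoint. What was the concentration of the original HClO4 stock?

6.13 M

n(KOH) = 0.07723 x 0.02470 = 0.001908 mol.
n(HClO4) in the aliquot = 0.001908 mol.
[diluted HClO4] = 0.001908 / 0.01913 = 0.09972 M.
Dilution factor = 500.0/8.140 = 61.43, so [stock] = 0.09972 x 61.43 = 6.13 M.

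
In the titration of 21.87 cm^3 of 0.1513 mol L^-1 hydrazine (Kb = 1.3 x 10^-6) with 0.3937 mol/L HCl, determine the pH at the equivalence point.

n(N2H4) = 0.1513 x 0.02187 = 0.003309 mol; V(HCl) at equivalence = 0.003309/0.3937 = 0.008405 L.
At equivalence the base is fully converted to N2H5+; total volume = 0.03027 L, so [N2H5+] = 0.003309/0.03027 = 0.1093 M.
Ka(N2H5+) = Kw/Kb = 1.0e-14 / 1.3 x 10^-6 = 7.69e-9.
[H^+] = sqrt(Ka x [N2H5+]) = sqrt(7.69e-9 x 0.1093) = 2.90e-5 M.
pH = -log(2.90e-5) = 4.54.

4.54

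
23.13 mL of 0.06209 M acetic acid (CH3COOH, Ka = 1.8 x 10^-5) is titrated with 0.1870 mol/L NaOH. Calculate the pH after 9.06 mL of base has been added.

n(acid) = 0.06209 x 0.02313 = 0.001436 mol; n(NaOH) added = 0.1870 x 0.009060 = 0.001694 mol.
Base is in excess by 0.001694 - 0.001436 = 0.0002581 mol in a total volume of 0.03219 L.
[OH^-] = 0.0002581/0.03219 = 0.008017 M, so pOH = 2.10 and pH = 14.00 - 2.10 = 11.90.

11.90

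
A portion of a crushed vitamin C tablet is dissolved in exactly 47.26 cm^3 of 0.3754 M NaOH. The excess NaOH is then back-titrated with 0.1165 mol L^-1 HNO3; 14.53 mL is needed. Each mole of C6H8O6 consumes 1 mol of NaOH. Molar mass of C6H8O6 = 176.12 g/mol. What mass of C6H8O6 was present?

2.83 g

Total n(NaOH) added = 0.3754 x 0.04726 = 0.01774 mol.
n(HNO3) used = 0.1165 x 0.01453 = 0.001693 mol, which equals the excess n(NaOH).
So n(NaOH) consumed by the sample = 0.01774 - 0.001693 = 0.01605 mol.
n(C6H8O6) = 0.01605 / 1 = 0.01605 mol.
mass = 0.01605 mol x 176.12 g/mol = 2.83 g.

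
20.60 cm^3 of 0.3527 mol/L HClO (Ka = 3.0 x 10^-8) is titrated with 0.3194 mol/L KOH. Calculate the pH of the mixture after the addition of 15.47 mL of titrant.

Initial n(HClO) = 0.3527 x 0.02060 = 0.007266 mol.
n(KOH) added = 0.3194 x 0.01547 = 0.004941 mol, converting that many moles of HClO to ClO-.
Remaining n(HClO) = 0.002325 mol; n(ClO-) = 0.004941 mol.
By Henderson-Hasselbalch, pH = pKa + log([A^-]/[HA]) = 7.52 + log(0.004941/0.002325) = 7.52 + (+0.33) = 7.85.

7.85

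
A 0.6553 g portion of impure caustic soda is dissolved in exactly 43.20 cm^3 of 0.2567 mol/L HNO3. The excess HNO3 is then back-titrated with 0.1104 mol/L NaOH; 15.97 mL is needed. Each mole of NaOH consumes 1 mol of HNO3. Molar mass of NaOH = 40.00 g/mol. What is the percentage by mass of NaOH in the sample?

Total n(HNO3) added = 0.2567 x 0.04320 = 0.01109 mol.
n(NaOH) used = 0.1104 x 0.01597 = 0.001763 mol, which equals the excess n(HNO3).
So n(HNO3) consumed by the sample = 0.01109 - 0.001763 = 0.009326 mol.
n(NaOH) = 0.009326 / 1 = 0.009326 mol.
mass NaOH = 0.009326 x 40.00 = 0.3731 g, so %NaOH = 0.3731/0.6553 x 100 = 56.9%.

56.9%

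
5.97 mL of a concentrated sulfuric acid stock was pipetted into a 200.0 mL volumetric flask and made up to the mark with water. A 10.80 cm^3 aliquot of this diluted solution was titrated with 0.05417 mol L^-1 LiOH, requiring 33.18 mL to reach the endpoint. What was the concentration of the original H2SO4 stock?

n(LiOH) = 0.05417 x 0.03318 = 0.001797 mol.
n(H2SO4) in the aliquot = 0.001797 x 1/2 = 0.0008987 mol.
[diluted H2SO4] = 0.0008987 / 0.01080 = 0.08321 M.
Dilution factor = 200.0/5.970 = 33.50, so [stock] = 0.08321 x 33.50 = 2.79 M.

2.79 M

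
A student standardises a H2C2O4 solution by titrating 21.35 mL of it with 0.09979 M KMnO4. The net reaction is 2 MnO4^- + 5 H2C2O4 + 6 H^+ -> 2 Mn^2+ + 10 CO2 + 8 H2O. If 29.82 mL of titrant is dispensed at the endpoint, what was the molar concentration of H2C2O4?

0.348 M

n(KMnO4) = 0.09979 x 0.02982 = 0.002976 mol.
From the balanced equation, 2 mol KMnO4 reacts with 5 mol H2C2O4, so n(H2C2O4) = 0.002976 x 5/2 = 0.007439 mol.
[H2C2O4] = 0.007439 / 0.02135 L = 0.348 M.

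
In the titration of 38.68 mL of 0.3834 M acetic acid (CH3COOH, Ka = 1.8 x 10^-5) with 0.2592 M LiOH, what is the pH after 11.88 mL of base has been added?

4.16

Initial n(CH3COOH) = 0.3834 x 0.03868 = 0.01483 mol.
n(LiOH) added = 0.2592 x 0.01188 = 0.003079 mol, converting that many moles of CH3COOH to CH3COO-.
Remaining n(CH3COOH) = 0.01175 mol; n(CH3COO-) = 0.003079 mol.
By Henderson-Hasselbalch, pH = pKa + log([A^-]/[HA]) = 4.74 + log(0.003079/0.01175) = 4.74 + (-0.58) = 4.16.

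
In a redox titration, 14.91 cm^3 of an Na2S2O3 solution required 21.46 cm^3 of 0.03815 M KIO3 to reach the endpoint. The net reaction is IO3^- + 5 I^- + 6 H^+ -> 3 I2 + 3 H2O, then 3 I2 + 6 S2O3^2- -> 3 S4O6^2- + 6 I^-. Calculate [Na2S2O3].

n(KIO3) = 0.03815 x 0.02146 = 0.0008187 mol.
From the balanced equation, 1 mol KIO3 reacts with 6 mol Na2S2O3, so n(Na2S2O3) = 0.0008187 x 6/1 = 0.004912 mol.
[Na2S2O3] = 0.004912 / 0.01491 L = 0.329 M.

0.329 M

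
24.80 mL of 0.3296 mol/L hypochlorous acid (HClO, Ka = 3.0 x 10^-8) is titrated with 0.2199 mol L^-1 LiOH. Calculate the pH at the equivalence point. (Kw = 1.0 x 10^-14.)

10.32

n(HClO) = 0.3296 x 0.02480 = 0.008174 mol; V(LiOH) at equivalence = 0.008174/0.2199 = 0.03717 L.
At equivalence all the acid is converted to ClO-; total volume = 0.02480 + 0.03717 = 0.06197 L, so [ClO-] = 0.008174/0.06197 = 0.1319 M.
Kb = Kw/Ka = 1.0e-14 / 3.0 x 10^-8 = 3.33e-7.
[OH^-] = sqrt(Kb x [ClO-]) = sqrt(3.33e-7 x 0.1319) = 0.000210 M.
pOH = 3.68, so pH = 14.00 - 3.68 = 10.32.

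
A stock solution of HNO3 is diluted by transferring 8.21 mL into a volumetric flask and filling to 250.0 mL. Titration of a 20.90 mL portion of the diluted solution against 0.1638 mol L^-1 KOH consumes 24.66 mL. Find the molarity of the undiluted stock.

n(KOH) = 0.1638 x 0.02466 = 0.004039 mol.
n(HNO3) in the aliquot = 0.004039 mol.
[diluted HNO3] = 0.004039 / 0.02090 = 0.1933 M.
Dilution factor = 250.0/8.210 = 30.45, so [stock] = 0.1933 x 30.45 = 5.89 M.

5.89 M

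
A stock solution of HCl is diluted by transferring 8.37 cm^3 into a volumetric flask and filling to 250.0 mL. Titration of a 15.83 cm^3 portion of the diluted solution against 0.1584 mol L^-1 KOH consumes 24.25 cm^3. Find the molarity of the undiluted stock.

n(KOH) = 0.1584 x 0.02425 = 0.003841 mol.
n(HCl) in the aliquot = 0.003841 mol.
[diluted HCl] = 0.003841 / 0.01583 = 0.2427 M.
Dilution factor = 250.0/8.370 = 29.87, so [stock] = 0.2427 x 29.87 = 7.25 M.

7.25 M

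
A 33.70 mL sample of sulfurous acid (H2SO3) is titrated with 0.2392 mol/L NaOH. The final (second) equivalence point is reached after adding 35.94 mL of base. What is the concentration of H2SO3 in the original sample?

n(NaOH) = 0.2392 x 0.03594 = 0.008597 mol.
At the final (second) equivalence point, 2 mol OH^- react per mol H2SO3, so n(H2SO3) = 0.008597 / 2 = 0.004298 mol.
[H2SO3] = 0.004298 / 0.03370 L = 0.128 M.

0.128 M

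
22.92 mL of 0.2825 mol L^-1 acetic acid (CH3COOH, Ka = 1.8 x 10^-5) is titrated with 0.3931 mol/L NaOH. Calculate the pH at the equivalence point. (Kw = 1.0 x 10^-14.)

n(CH3COOH) = 0.2825 x 0.02292 = 0.006475 mol; V(NaOH) at equivalence = 0.006475/0.3931 = 0.01647 L.
At equivalence all the acid is converted to CH3COO-; total volume = 0.02292 + 0.01647 = 0.03939 L, so [CH3COO-] = 0.006475/0.03939 = 0.1644 M.
Kb = Kw/Ka = 1.0e-14 / 1.8 x 10^-5 = 5.56e-10.
[OH^-] = sqrt(Kb x [CH3COO-]) = sqrt(5.56e-10 x 0.1644) = 9.56e-6 M.
pOH = 5.02, so pH = 14.00 - 5.02 = 8.98.

8.98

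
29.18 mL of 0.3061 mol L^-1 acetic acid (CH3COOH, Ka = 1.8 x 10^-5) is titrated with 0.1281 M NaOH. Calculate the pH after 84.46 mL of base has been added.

12.22

n(acid) = 0.3061 x 0.02918 = 0.008932 mol; n(NaOH) added = 0.1281 x 0.08446 = 0.01082 mol.
Base is in excess by 0.01082 - 0.008932 = 0.001887 mol in a total volume of 0.1136 L.
[OH^-] = 0.001887/0.1136 = 0.01661 M, so pOH = 1.78 and pH = 14.00 - 1.78 = 12.22.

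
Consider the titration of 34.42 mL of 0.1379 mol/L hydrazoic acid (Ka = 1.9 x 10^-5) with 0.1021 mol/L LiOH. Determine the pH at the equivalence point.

8.74

n(HN3) = 0.1379 x 0.03442 = 0.004747 mol; V(LiOH) at equivalence = 0.004747/0.1021 = 0.04649 L.
At equivalence all the acid is converted to N3-; total volume = 0.03442 + 0.04649 = 0.08091 L, so [N3-] = 0.004747/0.08091 = 0.05866 M.
Kb = Kw/Ka = 1.0e-14 / 1.9 x 10^-5 = 5.26e-10.
[OH^-] = sqrt(Kb x [N3-]) = sqrt(5.26e-10 x 0.05866) = 5.56e-6 M.
pOH = 5.26, so pH = 14.00 - 5.26 = 8.74.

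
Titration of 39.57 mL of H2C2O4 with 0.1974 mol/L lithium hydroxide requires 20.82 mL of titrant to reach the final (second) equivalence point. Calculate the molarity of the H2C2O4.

n(LiOH) = 0.1974 x 0.02082 = 0.004110 mol.
At the final (second) equivalence point, 2 mol OH^- react per mol H2C2O4, so n(H2C2O4) = 0.004110 / 2 = 0.002055 mol.
[H2C2O4] = 0.002055 / 0.03957 L = 0.0519 M.

0.0519 M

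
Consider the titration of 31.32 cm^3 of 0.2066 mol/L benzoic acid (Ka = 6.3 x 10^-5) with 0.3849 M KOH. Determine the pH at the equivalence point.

n(C6H5COOH) = 0.2066 x 0.03132 = 0.006471 mol; V(KOH) at equivalence = 0.006471/0.3849 = 0.01681 L.
At equivalence all the acid is converted to C6H5COO-; total volume = 0.03132 + 0.01681 = 0.04813 L, so [C6H5COO-] = 0.006471/0.04813 = 0.1344 M.
Kb = Kw/Ka = 1.0e-14 / 6.3 x 10^-5 = 1.59e-10.
[OH^-] = sqrt(Kb x [C6H5COO-]) = sqrt(1.59e-10 x 0.1344) = 4.62e-6 M.
pOH = 5.34, so pH = 14.00 - 5.34 = 8.66.

8.66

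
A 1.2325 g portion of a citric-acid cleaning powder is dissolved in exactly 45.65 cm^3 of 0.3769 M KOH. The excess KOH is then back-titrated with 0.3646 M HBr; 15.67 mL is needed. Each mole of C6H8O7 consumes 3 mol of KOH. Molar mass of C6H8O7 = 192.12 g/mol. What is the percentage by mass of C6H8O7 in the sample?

59.7%

Total n(KOH) added = 0.3769 x 0.04565 = 0.01721 mol.
n(HBr) used = 0.3646 x 0.01567 = 0.005713 mol, which equals the excess n(KOH).
So n(KOH) consumed by the sample = 0.01721 - 0.005713 = 0.01149 mol.
n(C6H8O7) = 0.01149 / 3 = 0.003831 mol.
mass C6H8O7 = 0.003831 x 192.12 = 0.7360 g, so %C6H8O7 = 0.7360/1.2325 x 100 = 59.7%.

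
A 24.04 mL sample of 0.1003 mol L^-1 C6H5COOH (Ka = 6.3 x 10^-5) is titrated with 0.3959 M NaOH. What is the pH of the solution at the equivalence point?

n(C6H5COOH) = 0.1003 x 0.02404 = 0.002411 mol; V(NaOH) at equivalence = 0.002411/0.3959 = 0.006090 L.
At equivalence all the acid is converted to C6H5COO-; total volume = 0.02404 + 0.006090 = 0.03013 L, so [C6H5COO-] = 0.002411/0.03013 = 0.08003 M.
Kb = Kw/Ka = 1.0e-14 / 6.3 x 10^-5 = 1.59e-10.
[OH^-] = sqrt(Kb x [C6H5COO-]) = sqrt(1.59e-10 x 0.08003) = 3.56e-6 M.
pOH = 5.45, so pH = 14.00 - 5.45 = 8.55.

8.55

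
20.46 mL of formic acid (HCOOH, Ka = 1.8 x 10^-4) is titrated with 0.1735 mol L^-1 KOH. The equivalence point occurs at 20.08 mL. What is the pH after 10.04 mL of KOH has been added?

10.04 mL is exactly half the equivalence volume (20.08/2), i.e. the half-equivalence point.
There, n(HA) = n(A^-), so pH = pKa = -log(1.8 x 10^-4) = 3.74.

3.74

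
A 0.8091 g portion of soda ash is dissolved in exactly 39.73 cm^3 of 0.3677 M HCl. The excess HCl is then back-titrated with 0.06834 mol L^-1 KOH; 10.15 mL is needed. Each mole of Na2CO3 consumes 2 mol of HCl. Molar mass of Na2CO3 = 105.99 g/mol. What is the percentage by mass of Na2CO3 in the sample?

91.1%

Total n(HCl) added = 0.3677 x 0.03973 = 0.01461 mol.
n(KOH) used = 0.06834 x 0.01015 = 0.0006937 mol, which equals the excess n(HCl).
So n(HCl) consumed by the sample = 0.01461 - 0.0006937 = 0.01392 mol.
n(Na2CO3) = 0.01392 / 2 = 0.006958 mol.
mass Na2CO3 = 0.006958 x 105.99 = 0.7374 g, so %Na2CO3 = 0.7374/0.8091 x 100 = 91.1%.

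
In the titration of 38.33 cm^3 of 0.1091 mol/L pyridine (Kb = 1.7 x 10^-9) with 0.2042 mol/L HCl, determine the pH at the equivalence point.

n(C5H5N) = 0.1091 x 0.03833 = 0.004182 mol; V(HCl) at equivalence = 0.004182/0.2042 = 0.02048 L.
At equivalence the base is fully converted to C5H5NH+; total volume = 0.05881 L, so [C5H5NH+] = 0.004182/0.05881 = 0.07111 M.
Ka(C5H5NH+) = Kw/Kb = 1.0e-14 / 1.7 x 10^-9 = 5.88e-6.
[H^+] = sqrt(Ka x [C5H5NH+]) = sqrt(5.88e-6 x 0.07111) = 0.000647 M.
pH = -log(0.000647) = 3.19.

3.19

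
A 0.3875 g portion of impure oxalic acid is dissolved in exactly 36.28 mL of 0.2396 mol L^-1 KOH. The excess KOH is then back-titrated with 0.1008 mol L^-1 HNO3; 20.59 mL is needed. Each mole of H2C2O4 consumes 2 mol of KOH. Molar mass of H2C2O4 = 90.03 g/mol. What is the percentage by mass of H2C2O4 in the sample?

Total n(KOH) added = 0.2396 x 0.03628 = 0.008693 mol.
n(HNO3) used = 0.1008 x 0.02059 = 0.002075 mol, which equals the excess n(KOH).
So n(KOH) consumed by the sample = 0.008693 - 0.002075 = 0.006617 mol.
n(H2C2O4) = 0.006617 / 2 = 0.003309 mol.
mass H2C2O4 = 0.003309 x 90.03 = 0.2979 g, so %H2C2O4 = 0.2979/0.3875 x 100 = 76.9%.

76.9%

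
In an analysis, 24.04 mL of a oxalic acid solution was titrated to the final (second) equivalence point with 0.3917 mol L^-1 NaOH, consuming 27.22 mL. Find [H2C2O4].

0.222 M

n(NaOH) = 0.3917 x 0.02722 = 0.01066 mol.
At the final (second) equivalence point, 2 mol OH^- react per mol H2C2O4, so n(H2C2O4) = 0.01066 / 2 = 0.005331 mol.
[H2C2O4] = 0.005331 / 0.02404 L = 0.222 M.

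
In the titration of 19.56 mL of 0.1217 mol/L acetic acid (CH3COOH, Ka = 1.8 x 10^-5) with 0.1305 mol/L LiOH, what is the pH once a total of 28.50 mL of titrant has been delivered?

12.44

n(acid) = 0.1217 x 0.01956 = 0.002380 mol; n(LiOH) added = 0.1305 x 0.02850 = 0.003719 mol.
Base is in excess by 0.003719 - 0.002380 = 0.001339 mol in a total volume of 0.04806 L.
[OH^-] = 0.001339/0.04806 = 0.02786 M, so pOH = 1.56 and pH = 14.00 - 1.56 = 12.44.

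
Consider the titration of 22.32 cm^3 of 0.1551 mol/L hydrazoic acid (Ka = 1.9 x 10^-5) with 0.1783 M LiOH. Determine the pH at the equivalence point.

n(HN3) = 0.1551 x 0.02232 = 0.003462 mol; V(LiOH) at equivalence = 0.003462/0.1783 = 0.01942 L.
At equivalence all the acid is converted to N3-; total volume = 0.02232 + 0.01942 = 0.04174 L, so [N3-] = 0.003462/0.04174 = 0.08295 M.
Kb = Kw/Ka = 1.0e-14 / 1.9 x 10^-5 = 5.26e-10.
[OH^-] = sqrt(Kb x [N3-]) = sqrt(5.26e-10 x 0.08295) = 6.61e-6 M.
pOH = 5.18, so pH = 14.00 - 5.18 = 8.82.

8.82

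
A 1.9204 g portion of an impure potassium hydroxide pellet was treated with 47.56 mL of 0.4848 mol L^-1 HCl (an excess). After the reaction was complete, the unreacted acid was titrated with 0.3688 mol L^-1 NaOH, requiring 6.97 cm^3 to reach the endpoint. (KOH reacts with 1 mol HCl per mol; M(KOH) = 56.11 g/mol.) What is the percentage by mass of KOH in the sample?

Total n(HCl) added = 0.4848 x 0.04756 = 0.02306 mol.
n(NaOH) used = 0.3688 x 0.006970 = 0.002571 mol, which equals the excess n(HCl).
So n(HCl) consumed by the sample = 0.02306 - 0.002571 = 0.02049 mol.
n(KOH) = 0.02049 / 1 = 0.02049 mol.
mass KOH = 0.02049 x 56.11 = 1.150 g, so %KOH = 1.150/1.9204 x 100 = 59.9%.

59.9%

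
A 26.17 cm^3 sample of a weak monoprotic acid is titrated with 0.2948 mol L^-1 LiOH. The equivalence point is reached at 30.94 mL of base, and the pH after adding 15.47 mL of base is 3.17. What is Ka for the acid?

15.47 mL is half of the equivalence volume, so this is the half-equivalence point where [HA] = [A^-].
At half-equivalence pH = pKa, so pKa = 3.17.
Ka = 10^(-3.17) = 6.8 x 10^-4.

6.8 x 10^-4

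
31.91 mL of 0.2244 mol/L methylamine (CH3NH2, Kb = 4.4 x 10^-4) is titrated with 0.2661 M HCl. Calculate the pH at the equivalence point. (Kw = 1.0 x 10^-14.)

5.78

n(CH3NH2) = 0.2244 x 0.03191 = 0.007161 mol; V(HCl) at equivalence = 0.007161/0.2661 = 0.02691 L.
At equivalence the base is fully converted to CH3NH3+; total volume = 0.05882 L, so [CH3NH3+] = 0.007161/0.05882 = 0.1217 M.
Ka(CH3NH3+) = Kw/Kb = 1.0e-14 / 4.4 x 10^-4 = 2.27e-11.
[H^+] = sqrt(Ka x [CH3NH3+]) = sqrt(2.27e-11 x 0.1217) = 1.66e-6 M.
pH = -log(1.66e-6) = 5.78.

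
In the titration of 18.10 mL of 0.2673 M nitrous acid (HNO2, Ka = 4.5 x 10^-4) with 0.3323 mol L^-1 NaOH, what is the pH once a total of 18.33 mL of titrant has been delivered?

n(acid) = 0.2673 x 0.01810 = 0.004838 mol; n(NaOH) added = 0.3323 x 0.01833 = 0.006091 mol.
Base is in excess by 0.006091 - 0.004838 = 0.001253 mol in a total volume of 0.03643 L.
[OH^-] = 0.001253/0.03643 = 0.03439 M, so pOH = 1.46 and pH = 14.00 - 1.46 = 12.54.

12.54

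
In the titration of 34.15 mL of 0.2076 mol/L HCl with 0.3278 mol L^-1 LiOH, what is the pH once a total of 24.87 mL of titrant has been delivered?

12.26

n(acid) = 0.2076 x 0.03415 = 0.007090 mol; n(LiOH) added = 0.3278 x 0.02487 = 0.008152 mol.
Base is in excess by 0.008152 - 0.007090 = 0.001063 mol in a total volume of 0.05902 L.
[OH^-] = 0.001063/0.05902 = 0.01801 M, so pOH = 1.74 and pH = 14.00 - 1.74 = 12.26.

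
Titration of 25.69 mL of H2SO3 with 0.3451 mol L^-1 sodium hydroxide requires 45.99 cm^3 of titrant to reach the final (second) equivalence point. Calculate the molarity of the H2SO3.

n(NaOH) = 0.3451 x 0.04599 = 0.01587 mol.
At the final (second) equivalence point, 2 mol OH^- react per mol H2SO3, so n(H2SO3) = 0.01587 / 2 = 0.007936 mol.
[H2SO3] = 0.007936 / 0.02569 L = 0.309 M.

0.309 M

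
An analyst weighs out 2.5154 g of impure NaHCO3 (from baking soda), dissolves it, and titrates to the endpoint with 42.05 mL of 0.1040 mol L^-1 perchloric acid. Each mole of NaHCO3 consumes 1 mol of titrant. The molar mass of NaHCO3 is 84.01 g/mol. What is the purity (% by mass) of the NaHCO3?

14.6%

n(HClO4) = 0.1040 x 0.04205 = 0.004373 mol.
n(NaHCO3) = 0.004373 / 1 = 0.004373 mol.
mass of NaHCO3 = 0.004373 x 84.01 = 0.3674 g.
% purity = 0.3674 / 2.5154 x 100 = 14.6%.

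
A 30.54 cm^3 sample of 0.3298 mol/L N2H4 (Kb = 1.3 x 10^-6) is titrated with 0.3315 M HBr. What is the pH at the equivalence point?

n(N2H4) = 0.3298 x 0.03054 = 0.01007 mol; V(HBr) at equivalence = 0.01007/0.3315 = 0.03038 L.
At equivalence the base is fully converted to N2H5+; total volume = 0.06092 L, so [N2H5+] = 0.01007/0.06092 = 0.1653 M.
Ka(N2H5+) = Kw/Kb = 1.0e-14 / 1.3 x 10^-6 = 7.69e-9.
[H^+] = sqrt(Ka x [N2H5+]) = sqrt(7.69e-9 x 0.1653) = 3.57e-5 M.
pH = -log(3.57e-5) = 4.45.

4.45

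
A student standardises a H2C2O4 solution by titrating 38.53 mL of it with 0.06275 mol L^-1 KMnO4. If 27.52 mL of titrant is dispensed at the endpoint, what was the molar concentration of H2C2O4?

n(KMnO4) = 0.06275 x 0.02752 = 0.001727 mol.
From the balanced equation, 2 mol KMnO4 reacts with 5 mol H2C2O4, so n(H2C2O4) = 0.001727 x 5/2 = 0.004317 mol.
[H2C2O4] = 0.004317 / 0.03853 L = 0.112 M.

0.112 M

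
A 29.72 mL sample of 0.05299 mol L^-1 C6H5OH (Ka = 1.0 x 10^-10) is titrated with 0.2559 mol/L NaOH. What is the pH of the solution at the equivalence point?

n(C6H5OH) = 0.05299 x 0.02972 = 0.001575 mol; V(NaOH) at equivalence = 0.001575/0.2559 = 0.006154 L.
At equivalence all the acid is converted to C6H5O-; total volume = 0.02972 + 0.006154 = 0.03587 L, so [C6H5O-] = 0.001575/0.03587 = 0.04390 M.
Kb = Kw/Ka = 1.0e-14 / 1.0 x 10^-10 = 0.000100.
[OH^-] = sqrt(Kb x [C6H5O-]) = sqrt(0.000100 x 0.04390) = 0.00210 M.
pOH = 2.68, so pH = 14.00 - 2.68 = 11.32.

11.32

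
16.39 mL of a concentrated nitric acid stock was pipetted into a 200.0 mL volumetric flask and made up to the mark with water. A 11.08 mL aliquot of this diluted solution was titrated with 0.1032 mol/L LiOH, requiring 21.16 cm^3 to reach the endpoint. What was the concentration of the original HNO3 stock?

n(LiOH) = 0.1032 x 0.02116 = 0.002184 mol.
n(HNO3) in the aliquot = 0.002184 mol.
[diluted HNO3] = 0.002184 / 0.01108 = 0.1971 M.
Dilution factor = 200.0/16.39 = 12.20, so [stock] = 0.1971 x 12.20 = 2.40 M.

2.40 M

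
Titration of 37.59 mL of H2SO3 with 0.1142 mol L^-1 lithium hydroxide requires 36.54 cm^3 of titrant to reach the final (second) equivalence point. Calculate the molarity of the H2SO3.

n(LiOH) = 0.1142 x 0.03654 = 0.004173 mol.
At the final (second) equivalence point, 2 mol OH^- react per mol H2SO3, so n(H2SO3) = 0.004173 / 2 = 0.002086 mol.
[H2SO3] = 0.002086 / 0.03759 L = 0.0555 M.

0.0555 M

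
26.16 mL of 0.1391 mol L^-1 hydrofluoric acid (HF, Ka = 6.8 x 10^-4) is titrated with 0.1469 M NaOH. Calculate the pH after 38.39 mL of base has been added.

n(acid) = 0.1391 x 0.02616 = 0.003639 mol; n(NaOH) added = 0.1469 x 0.03839 = 0.005639 mol.
Base is in excess by 0.005639 - 0.003639 = 0.002001 mol in a total volume of 0.06455 L.
[OH^-] = 0.002001/0.06455 = 0.03099 M, so pOH = 1.51 and pH = 14.00 - 1.51 = 12.49.

12.49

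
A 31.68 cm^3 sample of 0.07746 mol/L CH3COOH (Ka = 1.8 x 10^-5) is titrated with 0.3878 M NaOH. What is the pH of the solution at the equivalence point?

8.78

n(CH3COOH) = 0.07746 x 0.03168 = 0.002454 mol; V(NaOH) at equivalence = 0.002454/0.3878 = 0.006328 L.
At equivalence all the acid is converted to CH3COO-; total volume = 0.03168 + 0.006328 = 0.03801 L, so [CH3COO-] = 0.002454/0.03801 = 0.06456 M.
Kb = Kw/Ka = 1.0e-14 / 1.8 x 10^-5 = 5.56e-10.
[OH^-] = sqrt(Kb x [CH3COO-]) = sqrt(5.56e-10 x 0.06456) = 5.99e-6 M.
pOH = 5.22, so pH = 14.00 - 5.22 = 8.78.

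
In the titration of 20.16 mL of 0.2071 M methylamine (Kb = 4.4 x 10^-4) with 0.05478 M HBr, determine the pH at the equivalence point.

6.00

n(CH3NH2) = 0.2071 x 0.02016 = 0.004175 mol; V(HBr) at equivalence = 0.004175/0.05478 = 0.07622 L.
At equivalence the base is fully converted to CH3NH3+; total volume = 0.09638 L, so [CH3NH3+] = 0.004175/0.09638 = 0.04332 M.
Ka(CH3NH3+) = Kw/Kb = 1.0e-14 / 4.4 x 10^-4 = 2.27e-11.
[H^+] = sqrt(Ka x [CH3NH3+]) = sqrt(2.27e-11 x 0.04332) = 9.92e-7 M.
pH = -log(9.92e-7) = 6.00.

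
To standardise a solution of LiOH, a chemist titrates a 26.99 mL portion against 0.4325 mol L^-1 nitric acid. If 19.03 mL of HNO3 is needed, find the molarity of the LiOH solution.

n(HNO3) delivered = 0.4325 x 0.01903 = 0.008230 mol.
For a 1:1 reaction, n(LiOH) = 0.008230 mol.
[LiOH] = 0.008230 mol / 0.02699 L = 0.305 M.

0.305 M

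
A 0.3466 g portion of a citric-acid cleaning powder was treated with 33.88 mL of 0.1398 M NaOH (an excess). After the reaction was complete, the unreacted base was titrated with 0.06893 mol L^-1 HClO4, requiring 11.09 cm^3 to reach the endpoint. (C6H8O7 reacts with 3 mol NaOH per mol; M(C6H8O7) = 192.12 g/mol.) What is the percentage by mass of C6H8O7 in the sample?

73.4%

Total n(NaOH) added = 0.1398 x 0.03388 = 0.004736 mol.
n(HClO4) used = 0.06893 x 0.01109 = 0.0007644 mol, which equals the excess n(NaOH).
So n(NaOH) consumed by the sample = 0.004736 - 0.0007644 = 0.003972 mol.
n(C6H8O7) = 0.003972 / 3 = 0.001324 mol.
mass C6H8O7 = 0.001324 x 192.12 = 0.2544 g, so %C6H8O7 = 0.2544/0.3466 x 100 = 73.4%.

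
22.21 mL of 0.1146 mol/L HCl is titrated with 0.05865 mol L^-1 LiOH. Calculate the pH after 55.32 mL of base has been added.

11.96

n(acid) = 0.1146 x 0.02221 = 0.002545 mol; n(LiOH) added = 0.05865 x 0.05532 = 0.003245 mol.
Base is in excess by 0.003245 - 0.002545 = 0.0006993 mol in a total volume of 0.07753 L.
[OH^-] = 0.0006993/0.07753 = 0.009019 M, so pOH = 2.04 and pH = 14.00 - 2.04 = 11.96.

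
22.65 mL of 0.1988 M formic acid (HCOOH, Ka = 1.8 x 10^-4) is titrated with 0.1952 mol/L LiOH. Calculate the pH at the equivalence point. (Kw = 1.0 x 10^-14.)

8.37

n(HCOOH) = 0.1988 x 0.02265 = 0.004503 mol; V(LiOH) at equivalence = 0.004503/0.1952 = 0.02307 L.
At equivalence all the acid is converted to HCOO-; total volume = 0.02265 + 0.02307 = 0.04572 L, so [HCOO-] = 0.004503/0.04572 = 0.09849 M.
Kb = Kw/Ka = 1.0e-14 / 1.8 x 10^-4 = 5.56e-11.
[OH^-] = sqrt(Kb x [HCOO-]) = sqrt(5.56e-11 x 0.09849) = 2.34e-6 M.
pOH = 5.63, so pH = 14.00 - 5.63 = 8.37.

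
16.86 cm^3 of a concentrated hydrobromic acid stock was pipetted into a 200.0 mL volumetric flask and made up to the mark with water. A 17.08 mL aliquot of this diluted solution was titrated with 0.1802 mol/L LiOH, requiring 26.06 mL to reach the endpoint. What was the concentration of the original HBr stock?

3.26 M

n(LiOH) = 0.1802 x 0.02606 = 0.004696 mol.
n(HBr) in the aliquot = 0.004696 mol.
[diluted HBr] = 0.004696 / 0.01708 = 0.2749 M.
Dilution factor = 200.0/16.86 = 11.86, so [stock] = 0.2749 x 11.86 = 3.26 M.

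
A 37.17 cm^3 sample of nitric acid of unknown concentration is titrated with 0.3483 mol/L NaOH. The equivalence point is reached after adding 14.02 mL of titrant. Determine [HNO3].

n(NaOH) delivered = 0.3483 x 0.01402 = 0.004883 mol.
For a 1:1 reaction, n(HNO3) = 0.004883 mol.
[HNO3] = 0.004883 mol / 0.03717 L = 0.131 M.

0.131 M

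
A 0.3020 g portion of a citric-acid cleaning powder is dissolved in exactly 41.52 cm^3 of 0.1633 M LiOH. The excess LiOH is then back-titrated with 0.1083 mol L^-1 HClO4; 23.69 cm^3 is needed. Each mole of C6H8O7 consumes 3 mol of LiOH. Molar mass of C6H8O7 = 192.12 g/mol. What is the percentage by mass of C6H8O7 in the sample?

89.4%

Total n(LiOH) added = 0.1633 x 0.04152 = 0.006780 mol.
n(HClO4) used = 0.1083 x 0.02369 = 0.002566 mol, which equals the excess n(LiOH).
So n(LiOH) consumed by the sample = 0.006780 - 0.002566 = 0.004215 mol.
n(C6H8O7) = 0.004215 / 3 = 0.001405 mol.
mass C6H8O7 = 0.001405 x 192.12 = 0.2699 g, so %C6H8O7 = 0.2699/0.3020 x 100 = 89.4%.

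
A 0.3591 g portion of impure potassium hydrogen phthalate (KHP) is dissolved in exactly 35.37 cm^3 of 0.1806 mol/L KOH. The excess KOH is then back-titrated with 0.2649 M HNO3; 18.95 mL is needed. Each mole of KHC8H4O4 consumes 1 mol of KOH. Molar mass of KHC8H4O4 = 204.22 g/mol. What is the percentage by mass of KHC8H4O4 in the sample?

77.8%

Total n(KOH) added = 0.1806 x 0.03537 = 0.006388 mol.
n(HNO3) used = 0.2649 x 0.01895 = 0.005020 mol, which equals the excess n(KOH).
So n(KOH) consumed by the sample = 0.006388 - 0.005020 = 0.001368 mol.
n(KHC8H4O4) = 0.001368 / 1 = 0.001368 mol.
mass KHC8H4O4 = 0.001368 x 204.22 = 0.2794 g, so %KHC8H4O4 = 0.2794/0.3591 x 100 = 77.8%.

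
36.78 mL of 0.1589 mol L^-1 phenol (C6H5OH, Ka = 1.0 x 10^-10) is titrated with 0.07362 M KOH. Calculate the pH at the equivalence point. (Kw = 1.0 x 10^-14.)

n(C6H5OH) = 0.1589 x 0.03678 = 0.005844 mol; V(KOH) at equivalence = 0.005844/0.07362 = 0.07939 L.
At equivalence all the acid is converted to C6H5O-; total volume = 0.03678 + 0.07939 = 0.1162 L, so [C6H5O-] = 0.005844/0.1162 = 0.05031 M.
Kb = Kw/Ka = 1.0e-14 / 1.0 x 10^-10 = 0.000100.
[OH^-] = sqrt(Kb x [C6H5O-]) = sqrt(0.000100 x 0.05031) = 0.00224 M.
pOH = 2.65, so pH = 14.00 - 2.65 = 11.35.

11.35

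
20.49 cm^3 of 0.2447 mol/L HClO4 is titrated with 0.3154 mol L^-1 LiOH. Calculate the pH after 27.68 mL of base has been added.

n(acid) = 0.2447 x 0.02049 = 0.005014 mol; n(LiOH) added = 0.3154 x 0.02768 = 0.008730 mol.
Base is in excess by 0.008730 - 0.005014 = 0.003716 mol in a total volume of 0.04817 L.
[OH^-] = 0.003716/0.04817 = 0.07715 M, so pOH = 1.11 and pH = 14.00 - 1.11 = 12.89.

12.89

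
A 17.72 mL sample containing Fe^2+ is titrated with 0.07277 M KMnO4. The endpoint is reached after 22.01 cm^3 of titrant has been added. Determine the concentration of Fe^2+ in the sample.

n(KMnO4) = 0.07277 x 0.02201 = 0.001602 mol.
From the balanced equation, 1 mol KMnO4 reacts with 5 mol Fe^2+, so n(Fe^2+) = 0.001602 x 5/1 = 0.008008 mol.
[Fe^2+] = 0.008008 / 0.01772 L = 0.452 M.

0.452 M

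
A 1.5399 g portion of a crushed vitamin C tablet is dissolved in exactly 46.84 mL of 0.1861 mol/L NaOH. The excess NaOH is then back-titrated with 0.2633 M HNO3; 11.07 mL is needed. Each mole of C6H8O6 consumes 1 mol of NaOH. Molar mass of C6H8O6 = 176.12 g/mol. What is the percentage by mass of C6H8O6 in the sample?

66.4%

Total n(NaOH) added = 0.1861 x 0.04684 = 0.008717 mol.
n(HNO3) used = 0.2633 x 0.01107 = 0.002915 mol, which equals the excess n(NaOH).
So n(NaOH) consumed by the sample = 0.008717 - 0.002915 = 0.005802 mol.
n(C6H8O6) = 0.005802 / 1 = 0.005802 mol.
mass C6H8O6 = 0.005802 x 176.12 = 1.022 g, so %C6H8O6 = 1.022/1.5399 x 100 = 66.4%.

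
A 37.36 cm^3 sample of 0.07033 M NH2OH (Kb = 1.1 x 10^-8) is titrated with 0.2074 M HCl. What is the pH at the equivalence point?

3.66

n(NH2OH) = 0.07033 x 0.03736 = 0.002628 mol; V(HCl) at equivalence = 0.002628/0.2074 = 0.01267 L.
At equivalence the base is fully converted to NH3OH+; total volume = 0.05003 L, so [NH3OH+] = 0.002628/0.05003 = 0.05252 M.
Ka(NH3OH+) = Kw/Kb = 1.0e-14 / 1.1 x 10^-8 = 9.09e-7.
[H^+] = sqrt(Ka x [NH3OH+]) = sqrt(9.09e-7 x 0.05252) = 0.000219 M.
pH = -log(0.000219) = 3.66.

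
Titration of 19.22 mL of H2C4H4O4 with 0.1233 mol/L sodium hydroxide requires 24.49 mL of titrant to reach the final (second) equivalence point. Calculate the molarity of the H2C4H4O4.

n(NaOH) = 0.1233 x 0.02449 = 0.003020 mol.
At the final (second) equivalence point, 2 mol OH^- react per mol H2C4H4O4, so n(H2C4H4O4) = 0.003020 / 2 = 0.001510 mol.
[H2C4H4O4] = 0.001510 / 0.01922 L = 0.0786 M.

0.0786 M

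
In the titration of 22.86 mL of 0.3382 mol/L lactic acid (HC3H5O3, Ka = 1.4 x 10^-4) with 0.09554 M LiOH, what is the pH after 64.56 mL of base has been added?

Initial n(HC3H5O3) = 0.3382 x 0.02286 = 0.007731 mol.
n(LiOH) added = 0.09554 x 0.06456 = 0.006168 mol, converting that many moles of HC3H5O3 to C3H5O3-.
Remaining n(HC3H5O3) = 0.001563 mol; n(C3H5O3-) = 0.006168 mol.
By Henderson-Hasselbalch, pH = pKa + log([A^-]/[HA]) = 3.85 + log(0.006168/0.001563) = 3.85 + (+0.60) = 4.45.

4.45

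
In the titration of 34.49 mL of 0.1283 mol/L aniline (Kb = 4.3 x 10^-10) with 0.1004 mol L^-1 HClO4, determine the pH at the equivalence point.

2.94

n(C6H5NH2) = 0.1283 x 0.03449 = 0.004425 mol; V(HClO4) at equivalence = 0.004425/0.1004 = 0.04407 L.
At equivalence the base is fully converted to C6H5NH3+; total volume = 0.07856 L, so [C6H5NH3+] = 0.004425/0.07856 = 0.05632 M.
Ka(C6H5NH3+) = Kw/Kb = 1.0e-14 / 4.3 x 10^-10 = 2.33e-5.
[H^+] = sqrt(Ka x [C6H5NH3+]) = sqrt(2.33e-5 x 0.05632) = 0.00114 M.
pH = -log(0.00114) = 2.94.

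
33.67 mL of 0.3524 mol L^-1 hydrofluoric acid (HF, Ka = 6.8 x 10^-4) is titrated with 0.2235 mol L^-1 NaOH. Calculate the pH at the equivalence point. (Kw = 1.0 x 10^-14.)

n(HF) = 0.3524 x 0.03367 = 0.01187 mol; V(NaOH) at equivalence = 0.01187/0.2235 = 0.05309 L.
At equivalence all the acid is converted to F-; total volume = 0.03367 + 0.05309 = 0.08676 L, so [F-] = 0.01187/0.08676 = 0.1368 M.
Kb = Kw/Ka = 1.0e-14 / 6.8 x 10^-4 = 1.47e-11.
[OH^-] = sqrt(Kb x [F-]) = sqrt(1.47e-11 x 0.1368) = 1.42e-6 M.
pOH = 5.85, so pH = 14.00 - 5.85 = 8.15.

8.15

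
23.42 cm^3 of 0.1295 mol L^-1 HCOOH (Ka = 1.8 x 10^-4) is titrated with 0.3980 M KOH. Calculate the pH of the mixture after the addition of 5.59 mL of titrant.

4.18

Initial n(HCOOH) = 0.1295 x 0.02342 = 0.003033 mol.
n(KOH) added = 0.3980 x 0.005590 = 0.002225 mol, converting that many moles of HCOOH to HCOO-.
Remaining n(HCOOH) = 0.0008081 mol; n(HCOO-) = 0.002225 mol.
By Henderson-Hasselbalch, pH = pKa + log([A^-]/[HA]) = 3.74 + log(0.002225/0.0008081) = 3.74 + (+0.44) = 4.18.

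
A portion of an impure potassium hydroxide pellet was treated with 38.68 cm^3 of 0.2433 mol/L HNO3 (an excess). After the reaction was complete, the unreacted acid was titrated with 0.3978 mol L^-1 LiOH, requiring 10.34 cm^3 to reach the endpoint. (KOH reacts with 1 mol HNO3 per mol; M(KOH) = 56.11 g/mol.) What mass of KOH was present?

0.297 g

Total n(HNO3) added = 0.2433 x 0.03868 = 0.009411 mol.
n(LiOH) used = 0.3978 x 0.01034 = 0.004113 mol, which equals the excess n(HNO3).
So n(HNO3) consumed by the sample = 0.009411 - 0.004113 = 0.005298 mol.
n(KOH) = 0.005298 / 1 = 0.005298 mol.
mass = 0.005298 mol x 56.11 g/mol = 0.297 g.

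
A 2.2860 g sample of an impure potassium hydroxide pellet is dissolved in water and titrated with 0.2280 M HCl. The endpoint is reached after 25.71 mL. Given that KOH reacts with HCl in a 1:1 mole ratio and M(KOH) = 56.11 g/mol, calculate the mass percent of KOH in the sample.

n(HCl) = 0.2280 x 0.02571 = 0.005862 mol.
n(KOH) = 0.005862 / 1 = 0.005862 mol.
mass of KOH = 0.005862 x 56.11 = 0.3289 g.
% purity = 0.3289 / 2.2860 x 100 = 14.4%.

14.4%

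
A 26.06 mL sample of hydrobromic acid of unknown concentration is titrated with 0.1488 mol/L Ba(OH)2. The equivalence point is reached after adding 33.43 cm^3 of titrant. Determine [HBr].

n(Ba(OH)2) delivered = 0.1488 x 0.03343 = 0.004974 mol.
The reaction is 2 HBr + 1 Ba(OH)2, so n(HBr) = 0.004974 x 2/1 = 0.009949 mol.
[HBr] = 0.009949 mol / 0.02606 L = 0.382 M.

0.382 M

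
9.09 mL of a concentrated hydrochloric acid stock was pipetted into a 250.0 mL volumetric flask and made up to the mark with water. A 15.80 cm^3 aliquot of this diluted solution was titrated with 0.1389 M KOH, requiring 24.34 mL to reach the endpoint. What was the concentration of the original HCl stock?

5.88 M

n(KOH) = 0.1389 x 0.02434 = 0.003381 mol.
n(HCl) in the aliquot = 0.003381 mol.
[diluted HCl] = 0.003381 / 0.01580 = 0.2140 M.
Dilution factor = 250.0/9.090 = 27.50, so [stock] = 0.2140 x 27.50 = 5.88 M.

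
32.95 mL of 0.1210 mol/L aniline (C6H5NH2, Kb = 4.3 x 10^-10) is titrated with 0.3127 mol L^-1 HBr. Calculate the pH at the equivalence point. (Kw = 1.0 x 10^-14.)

n(C6H5NH2) = 0.1210 x 0.03295 = 0.003987 mol; V(HBr) at equivalence = 0.003987/0.3127 = 0.01275 L.
At equivalence the base is fully converted to C6H5NH3+; total volume = 0.04570 L, so [C6H5NH3+] = 0.003987/0.04570 = 0.08724 M.
Ka(C6H5NH3+) = Kw/Kb = 1.0e-14 / 4.3 x 10^-10 = 2.33e-5.
[H^+] = sqrt(Ka x [C6H5NH3+]) = sqrt(2.33e-5 x 0.08724) = 0.00142 M.
pH = -log(0.00142) = 2.85.

2.85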